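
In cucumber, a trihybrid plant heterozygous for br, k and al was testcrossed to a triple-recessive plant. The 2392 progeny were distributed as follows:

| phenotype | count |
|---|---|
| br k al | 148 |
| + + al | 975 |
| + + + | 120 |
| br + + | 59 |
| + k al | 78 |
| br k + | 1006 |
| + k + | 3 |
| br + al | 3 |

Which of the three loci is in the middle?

The two most frequent reciprocal classes, + + al and br k +, are the parental types, so the F1 was + + al / br k +.
The two rarest classes, br + al and + k +, are the double crossovers. Comparing them with the parentals, only the br allele has switched, so br is the middle locus and the order is k – br – al.

br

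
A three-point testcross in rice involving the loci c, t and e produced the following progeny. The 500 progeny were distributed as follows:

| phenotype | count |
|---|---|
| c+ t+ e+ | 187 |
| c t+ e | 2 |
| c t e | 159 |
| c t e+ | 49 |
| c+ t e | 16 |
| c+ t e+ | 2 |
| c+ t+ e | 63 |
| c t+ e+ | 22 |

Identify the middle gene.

The two most frequent reciprocal classes, c t e and c+ t+ e+, are the parental types, so the F1 was c t e / c+ t+ e+.
The two rarest classes, c t+ e and c+ t e+, are the double crossovers. Comparing them with the parentals, only the t allele has switched, so t is the middle locus and the order is e – t – c.

t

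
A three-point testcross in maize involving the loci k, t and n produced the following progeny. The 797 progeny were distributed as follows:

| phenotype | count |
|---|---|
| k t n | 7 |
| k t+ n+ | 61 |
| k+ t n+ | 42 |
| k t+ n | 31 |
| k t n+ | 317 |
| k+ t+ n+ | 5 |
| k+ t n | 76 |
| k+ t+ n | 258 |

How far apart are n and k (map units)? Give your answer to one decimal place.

10.7 map units

The two most frequent reciprocal classes, k+ t+ n and k t n+, are the parental types, so the F1 was k+ t+ n / k t n+.
The two rarest classes, k+ t+ n+ and k t n, are the double crossovers. Comparing them with the parentals, only the n allele has switched, so n is the middle locus and the order is k – n – t.
Crossovers in the k–n interval produce the single-crossover classes k t+ n and k+ t n+ (31 + 42 = 73) plus the double crossovers (12).
RF(k–n) = (73 + 12) / 797 = 85/797 = 0.1066 → 10.7 map units.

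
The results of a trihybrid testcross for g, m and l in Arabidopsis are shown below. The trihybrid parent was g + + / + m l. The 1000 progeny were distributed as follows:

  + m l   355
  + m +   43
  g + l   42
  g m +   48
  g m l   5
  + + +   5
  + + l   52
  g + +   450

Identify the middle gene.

g

The two rarest classes, + + + and g m l, are the double crossovers. Comparing them with the parentals, only the g allele has switched, so g is the middle locus and the order is l – g – m.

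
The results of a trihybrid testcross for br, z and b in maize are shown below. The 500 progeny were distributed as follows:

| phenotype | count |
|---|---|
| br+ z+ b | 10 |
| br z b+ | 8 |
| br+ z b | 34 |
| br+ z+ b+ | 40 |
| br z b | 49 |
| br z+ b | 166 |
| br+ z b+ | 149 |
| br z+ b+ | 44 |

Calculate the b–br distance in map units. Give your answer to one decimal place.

The two most frequent reciprocal classes, br+ z b+ and br z+ b, are the parental types, so the F1 was br+ z b+ / br z+ b.
The two rarest classes, br z b+ and br+ z+ b, are the double crossovers. Comparing them with the parentals, only the br allele has switched, so br is the middle locus and the order is z – br – b.
Crossovers in the br–b interval produce the single-crossover classes br+ z b and br z+ b+ (34 + 44 = 78) plus the double crossovers (18).
RF(br–b) = (78 + 18) / 500 = 96/500 = 0.1920 → 19.2 map units.

19.2 map units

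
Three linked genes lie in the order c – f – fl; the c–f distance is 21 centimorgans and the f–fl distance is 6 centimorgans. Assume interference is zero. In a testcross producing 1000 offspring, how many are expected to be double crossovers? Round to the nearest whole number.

Map distances give recombination frequencies of 0.210 and 0.060 for the two intervals.
With no interference, expected double-crossover frequency = 0.210 × 0.060 = 0.01260.
Expected number = 0.01260 × 1000 = 12.60 ≈ 13.

13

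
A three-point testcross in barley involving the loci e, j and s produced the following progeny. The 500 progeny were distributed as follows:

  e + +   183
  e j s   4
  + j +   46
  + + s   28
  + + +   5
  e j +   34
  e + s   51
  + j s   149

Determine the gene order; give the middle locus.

e

The two most frequent reciprocal classes, + j s and e + +, are the parental types, so the F1 was + j s / e + +.
The two rarest classes, e j s and + + +, are the double crossovers. Comparing them with the parentals, only the e allele has switched, so e is the middle locus and the order is j – e – s.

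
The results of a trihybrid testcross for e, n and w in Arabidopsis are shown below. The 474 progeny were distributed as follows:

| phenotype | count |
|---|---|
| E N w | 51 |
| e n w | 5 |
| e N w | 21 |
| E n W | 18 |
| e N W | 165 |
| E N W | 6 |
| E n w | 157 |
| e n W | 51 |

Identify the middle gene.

The two most frequent reciprocal classes, e N W and E n w, are the parental types, so the F1 was e N W / E n w.
The two rarest classes, E N W and e n w, are the double crossovers. Comparing them with the parentals, only the e allele has switched, so e is the middle locus and the order is w – e – n.

e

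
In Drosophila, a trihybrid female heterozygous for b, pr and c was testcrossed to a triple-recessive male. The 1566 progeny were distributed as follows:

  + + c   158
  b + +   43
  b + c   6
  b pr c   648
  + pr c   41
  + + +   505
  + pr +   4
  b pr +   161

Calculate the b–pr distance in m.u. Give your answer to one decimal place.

6.0 m.u.

The two most frequent reciprocal classes, b pr c and + + +, are the parental types, so the F1 was b pr c / + + +.
The two rarest classes, b + c and + pr +, are the double crossovers. Comparing them with the parentals, only the pr allele has switched, so pr is the middle locus and the order is b – pr – c.
Crossovers in the b–pr interval produce the single-crossover classes + pr c and b + + (41 + 43 = 84) plus the double crossovers (10).
RF(b–pr) = (84 + 10) / 1566 = 94/1566 = 0.0600 → 6.0 m.u.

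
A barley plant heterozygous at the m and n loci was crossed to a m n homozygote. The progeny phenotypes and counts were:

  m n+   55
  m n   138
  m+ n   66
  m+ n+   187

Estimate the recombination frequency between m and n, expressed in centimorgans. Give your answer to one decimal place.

The two most frequent classes, m+ n+ (187) and m n (138), are the parental types, so the F1 was m+ n+ / m n.
The recombinant classes are m+ n and m n+: 66 + 55 = 121.
Recombination frequency = 121/446 = 0.2713 ≈ 27.1%, i.e. 27.1 centimorgans.

27.1 centimorgans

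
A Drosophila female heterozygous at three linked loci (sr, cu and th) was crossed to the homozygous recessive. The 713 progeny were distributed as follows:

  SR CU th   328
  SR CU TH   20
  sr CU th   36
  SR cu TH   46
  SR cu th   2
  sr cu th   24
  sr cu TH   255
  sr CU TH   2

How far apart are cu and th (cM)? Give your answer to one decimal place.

6.7 cM

The two most frequent reciprocal classes, sr cu TH and SR CU th, are the parental types, so the F1 was sr cu TH / SR CU th.
The two rarest classes, sr CU TH and SR cu th, are the double crossovers. Comparing them with the parentals, only the cu allele has switched, so cu is the middle locus and the order is th – cu – sr.
Crossovers in the th–cu interval produce the single-crossover classes sr cu th and SR CU TH (24 + 20 = 44) plus the double crossovers (4).
RF(th–cu) = (44 + 4) / 713 = 48/713 = 0.0673 → 6.7 cM.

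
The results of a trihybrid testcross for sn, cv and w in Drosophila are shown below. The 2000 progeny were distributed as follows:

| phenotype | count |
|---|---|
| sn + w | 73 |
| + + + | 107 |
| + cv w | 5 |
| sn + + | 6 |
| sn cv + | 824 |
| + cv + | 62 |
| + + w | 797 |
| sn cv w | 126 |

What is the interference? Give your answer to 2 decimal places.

The two most frequent reciprocal classes, sn cv + and + + w, are the parental types, so the F1 was sn cv + / + + w.
The two rarest classes, sn + + and + cv w, are the double crossovers. Comparing them with the parentals, only the cv allele has switched, so cv is the middle locus and the order is w – cv – sn.
w–cv: (233 + 11)/2000 = 0.1220; cv–sn: (135 + 11)/2000 = 0.0730.
Expected DCO frequency = 0.1220 × 0.0730 ≈ 0.00891; observed = 11/2000 ≈ 0.00550.
Coefficient of coincidence = 0.00550/0.00891 ≈ 0.62; interference = 1 − 0.62 = 0.38.

0.38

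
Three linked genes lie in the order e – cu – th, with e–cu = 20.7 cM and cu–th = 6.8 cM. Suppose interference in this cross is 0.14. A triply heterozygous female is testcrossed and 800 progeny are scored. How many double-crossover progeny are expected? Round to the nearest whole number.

10

Map distances give recombination frequencies of 0.207 and 0.068 for the two intervals.
With interference 0.14 (so coincidence = 0.86), expected double-crossover frequency = 0.207 × 0.068 × 0.86 = 0.01211.
Expected number = 0.01211 × 800 = 9.68 ≈ 10.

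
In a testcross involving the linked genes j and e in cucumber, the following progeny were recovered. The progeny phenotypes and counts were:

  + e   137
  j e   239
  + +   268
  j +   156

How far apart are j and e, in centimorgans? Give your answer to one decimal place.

The two most frequent classes, + + (268) and j e (239), are the parental types, so the F1 was + + / j e.
The recombinant classes are + e and j +: 137 + 156 = 293.
Recombination frequency = 293/800 = 0.3663 ≈ 36.6%, i.e. 36.6 centimorgans.

36.6 centimorgans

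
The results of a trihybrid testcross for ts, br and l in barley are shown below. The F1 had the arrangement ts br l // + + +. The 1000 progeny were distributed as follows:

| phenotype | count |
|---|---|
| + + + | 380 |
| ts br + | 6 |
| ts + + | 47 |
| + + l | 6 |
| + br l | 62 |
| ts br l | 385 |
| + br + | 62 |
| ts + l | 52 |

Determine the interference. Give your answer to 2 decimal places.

0.21

The two rarest classes, ts br + and + + l, are the double crossovers. Comparing them with the parentals, only the l allele has switched, so l is the middle locus and the order is ts – l – br.
ts–l: (109 + 12)/1000 = 0.1210; l–br: (114 + 12)/1000 = 0.1260.
Expected DCO frequency = 0.1210 × 0.1260 ≈ 0.01525; observed = 12/1000 ≈ 0.01200.
Coefficient of coincidence = 0.01200/0.01525 ≈ 0.79; interference = 1 − 0.79 = 0.21.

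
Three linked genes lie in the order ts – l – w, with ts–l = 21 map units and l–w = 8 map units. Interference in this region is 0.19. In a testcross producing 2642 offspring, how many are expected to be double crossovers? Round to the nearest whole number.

36

Map distances give recombination frequencies of 0.210 and 0.080 for the two intervals.
With interference 0.19 (so coincidence = 0.81), expected double-crossover frequency = 0.210 × 0.080 × 0.81 = 0.01361.
Expected number = 0.01361 × 2642 = 35.95 ≈ 36.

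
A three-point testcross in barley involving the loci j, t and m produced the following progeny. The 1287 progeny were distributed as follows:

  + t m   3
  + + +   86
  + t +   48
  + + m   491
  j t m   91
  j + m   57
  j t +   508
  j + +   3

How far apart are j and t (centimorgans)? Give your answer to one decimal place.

8.6 centimorgans

The two most frequent reciprocal classes, + + m and j t +, are the parental types, so the F1 was + + m / j t +.
The two rarest classes, + t m and j + +, are the double crossovers. Comparing them with the parentals, only the t allele has switched, so t is the middle locus and the order is j – t – m.
Crossovers in the j–t interval produce the single-crossover classes j + m and + t + (57 + 48 = 105) plus the double crossovers (6).
RF(j–t) = (105 + 6) / 1287 = 111/1287 = 0.0862 → 8.6 centimorgans.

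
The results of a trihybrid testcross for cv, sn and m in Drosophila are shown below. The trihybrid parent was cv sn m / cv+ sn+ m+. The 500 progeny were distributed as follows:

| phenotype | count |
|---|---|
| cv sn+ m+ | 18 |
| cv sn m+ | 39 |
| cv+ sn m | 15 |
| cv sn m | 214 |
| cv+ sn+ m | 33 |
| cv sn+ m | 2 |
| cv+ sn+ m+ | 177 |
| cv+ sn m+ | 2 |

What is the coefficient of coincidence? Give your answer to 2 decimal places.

The two rarest classes, cv sn+ m and cv+ sn m+, are the double crossovers. Comparing them with the parentals, only the sn allele has switched, so sn is the middle locus and the order is cv – sn – m.
cv–sn: (33 + 4)/500 = 0.0740; sn–m: (72 + 4)/500 = 0.1520.
Expected DCO frequency = 0.0740 × 0.1520 ≈ 0.01125; observed = 4/500 ≈ 0.00800.
Coefficient of coincidence = 0.00800/0.01125 ≈ 0.71.

0.71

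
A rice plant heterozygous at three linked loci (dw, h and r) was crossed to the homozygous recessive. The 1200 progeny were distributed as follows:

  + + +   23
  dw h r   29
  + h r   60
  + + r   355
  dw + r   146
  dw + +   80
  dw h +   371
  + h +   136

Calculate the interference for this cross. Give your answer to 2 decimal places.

0.03

The two most frequent reciprocal classes, dw h + and + + r, are the parental types, so the F1 was dw h + / + + r.
The two rarest classes, dw h r and + + +, are the double crossovers. Comparing them with the parentals, only the r allele has switched, so r is the middle locus and the order is dw – r – h.
dw–r: (282 + 52)/1200 = 0.2783; r–h: (140 + 52)/1200 = 0.1600.
Expected DCO frequency = 0.2783 × 0.1600 ≈ 0.04453; observed = 52/1200 ≈ 0.04333.
Coefficient of coincidence = 0.04333/0.04453 ≈ 0.97; interference = 1 − 0.97 = 0.03.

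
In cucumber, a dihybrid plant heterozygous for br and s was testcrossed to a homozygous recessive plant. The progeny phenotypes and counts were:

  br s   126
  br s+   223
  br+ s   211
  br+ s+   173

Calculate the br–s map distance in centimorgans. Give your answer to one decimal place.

The two most frequent classes, br+ s (211) and br s+ (223), are the parental types, so the F1 was br+ s / br s+.
The recombinant classes are br+ s+ and br s: 173 + 126 = 299.
Recombination frequency = 299/733 = 0.4079 ≈ 40.8%, i.e. 40.8 centimorgans.

40.8 centimorgans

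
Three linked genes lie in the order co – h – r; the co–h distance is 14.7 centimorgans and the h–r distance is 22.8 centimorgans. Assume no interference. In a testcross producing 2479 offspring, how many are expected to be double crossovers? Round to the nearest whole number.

83

Map distances give recombination frequencies of 0.147 and 0.228 for the two intervals.
With no interference, expected double-crossover frequency = 0.147 × 0.228 = 0.03352.
Expected number = 0.03352 × 2479 = 83.09 ≈ 83.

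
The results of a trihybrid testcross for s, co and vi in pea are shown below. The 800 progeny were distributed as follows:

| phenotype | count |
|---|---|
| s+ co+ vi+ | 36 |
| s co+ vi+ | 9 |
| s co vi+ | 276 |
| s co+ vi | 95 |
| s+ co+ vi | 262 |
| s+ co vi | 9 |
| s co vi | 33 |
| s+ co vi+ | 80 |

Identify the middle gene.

The two most frequent reciprocal classes, s co vi+ and s+ co+ vi, are the parental types, so the F1 was s co vi+ / s+ co+ vi.
The two rarest classes, s co+ vi+ and s+ co vi, are the double crossovers. Comparing them with the parentals, only the co allele has switched, so co is the middle locus and the order is s – co – vi.

co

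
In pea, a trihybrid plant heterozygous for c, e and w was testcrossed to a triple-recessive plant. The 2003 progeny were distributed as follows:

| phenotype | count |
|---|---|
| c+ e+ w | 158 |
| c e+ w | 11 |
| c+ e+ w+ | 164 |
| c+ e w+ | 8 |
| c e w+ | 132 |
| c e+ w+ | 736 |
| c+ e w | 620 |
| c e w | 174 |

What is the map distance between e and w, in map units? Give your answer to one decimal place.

15.4 map units

The two most frequent reciprocal classes, c+ e w and c e+ w+, are the parental types, so the F1 was c+ e w / c e+ w+.
The two rarest classes, c+ e w+ and c e+ w, are the double crossovers. Comparing them with the parentals, only the w allele has switched, so w is the middle locus and the order is e – w – c.
Crossovers in the e–w interval produce the single-crossover classes c+ e+ w and c e w+ (158 + 132 = 290) plus the double crossovers (19).
RF(e–w) = (290 + 19) / 2003 = 309/2003 = 0.1543 → 15.4 map units.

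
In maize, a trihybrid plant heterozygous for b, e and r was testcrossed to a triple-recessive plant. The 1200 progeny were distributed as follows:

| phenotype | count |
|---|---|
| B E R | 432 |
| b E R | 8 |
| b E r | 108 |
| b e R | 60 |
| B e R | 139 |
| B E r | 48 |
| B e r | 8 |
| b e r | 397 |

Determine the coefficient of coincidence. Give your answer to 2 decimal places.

The two most frequent reciprocal classes, b e r and B E R, are the parental types, so the F1 was b e r / B E R.
The two rarest classes, B e r and b E R, are the double crossovers. Comparing them with the parentals, only the b allele has switched, so b is the middle locus and the order is e – b – r.
e–b: (247 + 16)/1200 = 0.2192; b–r: (108 + 16)/1200 = 0.1033.
Expected DCO frequency = 0.2192 × 0.1033 ≈ 0.02264; observed = 16/1200 ≈ 0.01333.
Coefficient of coincidence = 0.01333/0.02264 ≈ 0.59.

0.59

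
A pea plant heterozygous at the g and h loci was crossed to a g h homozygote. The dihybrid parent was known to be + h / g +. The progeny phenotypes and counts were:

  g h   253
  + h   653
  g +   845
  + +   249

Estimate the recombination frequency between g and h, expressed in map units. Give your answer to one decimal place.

The recombinant classes are + + and g h: 249 + 253 = 502.
Recombination frequency = 502/2000 = 0.2510 ≈ 25.1%, i.e. 25.1 map units.

25.1 map units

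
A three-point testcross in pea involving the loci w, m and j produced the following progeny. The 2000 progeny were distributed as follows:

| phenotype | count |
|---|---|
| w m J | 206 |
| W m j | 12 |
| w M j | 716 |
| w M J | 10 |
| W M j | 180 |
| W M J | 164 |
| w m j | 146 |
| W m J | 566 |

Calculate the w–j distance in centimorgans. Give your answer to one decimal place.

The two most frequent reciprocal classes, W m J and w M j, are the parental types, so the F1 was W m J / w M j.
The two rarest classes, W m j and w M J, are the double crossovers. Comparing them with the parentals, only the j allele has switched, so j is the middle locus and the order is m – j – w.
Crossovers in the j–w interval produce the single-crossover classes w m J and W M j (206 + 180 = 386) plus the double crossovers (22).
RF(j–w) = (386 + 22) / 2000 = 408/2000 = 0.2040 → 20.4 centimorgans.

20.4 centimorgans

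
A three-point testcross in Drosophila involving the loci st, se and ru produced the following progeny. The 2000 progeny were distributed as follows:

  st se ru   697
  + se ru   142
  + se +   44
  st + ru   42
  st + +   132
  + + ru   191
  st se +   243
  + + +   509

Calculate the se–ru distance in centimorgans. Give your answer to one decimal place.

26.0 centimorgans

The two most frequent reciprocal classes, + + + and st se ru, are the parental types, so the F1 was + + + / st se ru.
The two rarest classes, + se + and st + ru, are the double crossovers. Comparing them with the parentals, only the se allele has switched, so se is the middle locus and the order is ru – se – st.
Crossovers in the ru–se interval produce the single-crossover classes + + ru and st se + (191 + 243 = 434) plus the double crossovers (86).
RF(ru–se) = (434 + 86) / 2000 = 520/2000 = 0.2600 → 26.0 centimorgans.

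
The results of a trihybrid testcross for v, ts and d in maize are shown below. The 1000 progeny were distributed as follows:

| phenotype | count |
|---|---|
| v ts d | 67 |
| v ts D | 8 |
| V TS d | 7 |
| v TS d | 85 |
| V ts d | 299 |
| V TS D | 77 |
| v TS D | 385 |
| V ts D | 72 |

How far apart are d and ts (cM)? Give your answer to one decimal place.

The two most frequent reciprocal classes, V ts d and v TS D, are the parental types, so the F1 was V ts d / v TS D.
The two rarest classes, V TS d and v ts D, are the double crossovers. Comparing them with the parentals, only the ts allele has switched, so ts is the middle locus and the order is v – ts – d.
Crossovers in the ts–d interval produce the single-crossover classes V ts D and v TS d (72 + 85 = 157) plus the double crossovers (15).
RF(ts–d) = (157 + 15) / 1000 = 172/1000 = 0.1720 → 17.2 cM.

17.2 cM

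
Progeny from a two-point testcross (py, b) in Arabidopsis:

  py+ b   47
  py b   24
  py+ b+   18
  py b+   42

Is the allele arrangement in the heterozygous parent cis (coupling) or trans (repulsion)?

trans

The two most frequent classes are py+ b (47) and py b+ (42); these are the parental (non-recombinant) types.
So the F1 carried py+ b on one chromosome and py b+ on the other — the recessive alleles are on opposite chromosomes (trans / repulsion).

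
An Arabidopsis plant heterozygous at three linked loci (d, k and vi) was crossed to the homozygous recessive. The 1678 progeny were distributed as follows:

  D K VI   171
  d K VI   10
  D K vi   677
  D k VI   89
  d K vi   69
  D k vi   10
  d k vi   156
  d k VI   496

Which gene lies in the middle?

k

The two most frequent reciprocal classes, d k VI and D K vi, are the parental types, so the F1 was d k VI / D K vi.
The two rarest classes, d K VI and D k vi, are the double crossovers. Comparing them with the parentals, only the k allele has switched, so k is the middle locus and the order is d – k – vi.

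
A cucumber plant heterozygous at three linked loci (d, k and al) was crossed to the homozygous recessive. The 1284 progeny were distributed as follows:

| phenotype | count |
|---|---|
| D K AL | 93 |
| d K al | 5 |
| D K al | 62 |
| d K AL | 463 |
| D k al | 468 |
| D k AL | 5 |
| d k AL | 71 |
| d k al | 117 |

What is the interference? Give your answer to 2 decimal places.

0.59

The two most frequent reciprocal classes, D k al and d K AL, are the parental types, so the F1 was D k al / d K AL.
The two rarest classes, D k AL and d K al, are the double crossovers. Comparing them with the parentals, only the al allele has switched, so al is the middle locus and the order is d – al – k.
d–al: (210 + 10)/1284 = 0.1713; al–k: (133 + 10)/1284 = 0.1114.
Expected DCO frequency = 0.1713 × 0.1114 ≈ 0.01908; observed = 10/1284 ≈ 0.00779.
Coefficient of coincidence = 0.00779/0.01908 ≈ 0.41; interference = 1 − 0.41 = 0.59.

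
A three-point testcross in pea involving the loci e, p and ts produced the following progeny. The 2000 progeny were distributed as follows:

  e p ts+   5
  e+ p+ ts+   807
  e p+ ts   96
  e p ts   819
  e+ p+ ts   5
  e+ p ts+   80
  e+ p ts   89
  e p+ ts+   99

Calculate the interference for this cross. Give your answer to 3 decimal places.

0.457

The two most frequent reciprocal classes, e p ts and e+ p+ ts+, are the parental types, so the F1 was e p ts / e+ p+ ts+.
The two rarest classes, e p ts+ and e+ p+ ts, are the double crossovers. Comparing them with the parentals, only the ts allele has switched, so ts is the middle locus and the order is e – ts – p.
e–ts: (188 + 10)/2000 = 0.0990; ts–p: (176 + 10)/2000 = 0.0930.
Expected DCO frequency = 0.0990 × 0.0930 ≈ 0.00921; observed = 10/2000 ≈ 0.00500.
Coefficient of coincidence = 0.00500/0.00921 ≈ 0.543; interference = 1 − 0.543 = 0.457.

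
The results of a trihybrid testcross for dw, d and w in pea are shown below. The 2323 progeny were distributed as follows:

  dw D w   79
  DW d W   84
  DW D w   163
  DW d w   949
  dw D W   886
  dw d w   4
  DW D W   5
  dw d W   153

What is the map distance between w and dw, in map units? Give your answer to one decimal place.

The two most frequent reciprocal classes, DW d w and dw D W, are the parental types, so the F1 was DW d w / dw D W.
The two rarest classes, dw d w and DW D W, are the double crossovers. Comparing them with the parentals, only the dw allele has switched, so dw is the middle locus and the order is d – dw – w.
Crossovers in the dw–w interval produce the single-crossover classes DW d W and dw D w (84 + 79 = 163) plus the double crossovers (9).
RF(dw–w) = (163 + 9) / 2323 = 172/2323 = 0.0740 → 7.4 map units.

7.4 map units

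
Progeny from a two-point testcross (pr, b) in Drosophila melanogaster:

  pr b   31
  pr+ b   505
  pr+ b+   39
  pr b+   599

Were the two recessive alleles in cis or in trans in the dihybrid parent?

The two most frequent classes are pr+ b (505) and pr b+ (599); these are the parental (non-recombinant) types.
So the F1 carried pr+ b on one chromosome and pr b+ on the other — the recessive alleles are on opposite chromosomes (trans / repulsion).

trans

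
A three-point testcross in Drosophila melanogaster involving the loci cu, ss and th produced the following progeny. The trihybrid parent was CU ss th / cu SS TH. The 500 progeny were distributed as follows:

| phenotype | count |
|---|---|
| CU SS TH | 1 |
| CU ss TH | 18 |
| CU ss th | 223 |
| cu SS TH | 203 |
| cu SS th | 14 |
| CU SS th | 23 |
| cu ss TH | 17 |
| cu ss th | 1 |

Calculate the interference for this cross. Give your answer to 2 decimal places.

The two rarest classes, cu ss th and CU SS TH, are the double crossovers. Comparing them with the parentals, only the cu allele has switched, so cu is the middle locus and the order is ss – cu – th.
ss–cu: (40 + 2)/500 = 0.0840; cu–th: (32 + 2)/500 = 0.0680.
Expected DCO frequency = 0.0840 × 0.0680 ≈ 0.00571; observed = 2/500 ≈ 0.00400.
Coefficient of coincidence = 0.00400/0.00571 ≈ 0.70; interference = 1 − 0.70 = 0.30.

0.30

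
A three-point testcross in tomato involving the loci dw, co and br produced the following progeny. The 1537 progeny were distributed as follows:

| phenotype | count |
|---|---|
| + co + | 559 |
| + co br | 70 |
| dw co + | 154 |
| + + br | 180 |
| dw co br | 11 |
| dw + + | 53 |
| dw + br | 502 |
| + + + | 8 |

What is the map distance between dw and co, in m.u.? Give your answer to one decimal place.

23.0 m.u.

The two most frequent reciprocal classes, + co + and dw + br, are the parental types, so the F1 was + co + / dw + br.
The two rarest classes, + + + and dw co br, are the double crossovers. Comparing them with the parentals, only the co allele has switched, so co is the middle locus and the order is dw – co – br.
Crossovers in the dw–co interval produce the single-crossover classes dw co + and + + br (154 + 180 = 334) plus the double crossovers (19).
RF(dw–co) = (334 + 19) / 1537 = 353/1537 = 0.2297 → 23.0 m.u.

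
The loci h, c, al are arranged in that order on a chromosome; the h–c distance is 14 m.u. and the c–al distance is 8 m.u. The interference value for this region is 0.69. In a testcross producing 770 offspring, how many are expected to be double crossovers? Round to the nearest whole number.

3

Map distances give recombination frequencies of 0.140 and 0.080 for the two intervals.
With interference 0.69 (so coincidence = 0.31), expected double-crossover frequency = 0.140 × 0.080 × 0.31 = 0.00347.
Expected number = 0.00347 × 770 = 2.67 ≈ 3.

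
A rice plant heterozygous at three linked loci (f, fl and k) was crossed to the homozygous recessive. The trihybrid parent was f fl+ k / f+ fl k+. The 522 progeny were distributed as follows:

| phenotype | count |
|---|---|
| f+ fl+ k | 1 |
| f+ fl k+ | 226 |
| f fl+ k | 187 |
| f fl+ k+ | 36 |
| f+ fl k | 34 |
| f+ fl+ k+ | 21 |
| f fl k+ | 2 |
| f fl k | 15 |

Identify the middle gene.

f

The two rarest classes, f+ fl+ k and f fl k+, are the double crossovers. Comparing them with the parentals, only the f allele has switched, so f is the middle locus and the order is fl – f – k.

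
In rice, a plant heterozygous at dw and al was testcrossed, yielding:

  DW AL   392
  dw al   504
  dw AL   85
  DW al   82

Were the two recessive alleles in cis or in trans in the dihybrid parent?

The two most frequent classes are DW AL (392) and dw al (504); these are the parental (non-recombinant) types.
So the F1 carried DW AL on one chromosome and dw al on the other — the recessive alleles are on the same chromosome (cis / coupling).

cis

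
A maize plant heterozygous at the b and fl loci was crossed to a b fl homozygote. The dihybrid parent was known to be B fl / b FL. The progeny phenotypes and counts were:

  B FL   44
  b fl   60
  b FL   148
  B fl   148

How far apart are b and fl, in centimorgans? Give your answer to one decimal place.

26.0 centimorgans

The recombinant classes are B FL and b fl: 44 + 60 = 104.
Recombination frequency = 104/400 = 0.2600 ≈ 26.0%, i.e. 26.0 centimorgans.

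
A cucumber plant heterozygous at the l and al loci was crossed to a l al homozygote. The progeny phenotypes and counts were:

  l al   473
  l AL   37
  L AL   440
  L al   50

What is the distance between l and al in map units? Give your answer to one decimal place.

8.7 map units

The two most frequent classes, L AL (440) and l al (473), are the parental types, so the F1 was L AL / l al.
The recombinant classes are L al and l AL: 50 + 37 = 87.
Recombination frequency = 87/1000 = 0.0870 ≈ 8.7%, i.e. 8.7 map units.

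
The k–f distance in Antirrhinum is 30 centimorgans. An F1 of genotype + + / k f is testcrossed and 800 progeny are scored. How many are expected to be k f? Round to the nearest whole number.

A map distance of 30 centimorgans corresponds to a recombination frequency of 0.300.
The F1 is + + / k f, so k f is a parental gamete class with expected frequency (1 − r)/2 = 0.700/2 = 0.3500.
Expected number = 0.3500 × 800 = 280.00 ≈ 280.

280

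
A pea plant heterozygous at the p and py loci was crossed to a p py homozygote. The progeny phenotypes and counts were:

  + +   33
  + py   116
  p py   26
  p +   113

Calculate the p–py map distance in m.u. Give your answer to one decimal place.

The two most frequent classes, + py (116) and p + (113), are the parental types, so the F1 was + py / p +.
The recombinant classes are + + and p py: 33 + 26 = 59.
Recombination frequency = 59/288 = 0.2049 ≈ 20.5%, i.e. 20.5 m.u.

20.5 m.u.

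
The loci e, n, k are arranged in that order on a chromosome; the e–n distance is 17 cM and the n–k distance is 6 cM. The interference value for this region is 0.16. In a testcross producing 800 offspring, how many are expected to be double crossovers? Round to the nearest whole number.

Map distances give recombination frequencies of 0.170 and 0.060 for the two intervals.
With interference 0.16 (so coincidence = 0.84), expected double-crossover frequency = 0.170 × 0.060 × 0.84 = 0.00857.
Expected number = 0.00857 × 800 = 6.85 ≈ 7.

7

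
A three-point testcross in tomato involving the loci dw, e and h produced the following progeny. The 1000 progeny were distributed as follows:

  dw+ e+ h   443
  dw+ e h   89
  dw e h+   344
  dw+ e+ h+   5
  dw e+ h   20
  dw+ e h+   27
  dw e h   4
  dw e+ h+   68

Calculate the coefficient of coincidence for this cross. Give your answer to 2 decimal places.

The two most frequent reciprocal classes, dw+ e+ h and dw e h+, are the parental types, so the F1 was dw+ e+ h / dw e h+.
The two rarest classes, dw+ e+ h+ and dw e h, are the double crossovers. Comparing them with the parentals, only the h allele has switched, so h is the middle locus and the order is dw – h – e.
dw–h: (47 + 9)/1000 = 0.0560; h–e: (157 + 9)/1000 = 0.1660.
Expected DCO frequency = 0.0560 × 0.1660 ≈ 0.00930; observed = 9/1000 ≈ 0.00900.
Coefficient of coincidence = 0.00900/0.00930 ≈ 0.97.

0.97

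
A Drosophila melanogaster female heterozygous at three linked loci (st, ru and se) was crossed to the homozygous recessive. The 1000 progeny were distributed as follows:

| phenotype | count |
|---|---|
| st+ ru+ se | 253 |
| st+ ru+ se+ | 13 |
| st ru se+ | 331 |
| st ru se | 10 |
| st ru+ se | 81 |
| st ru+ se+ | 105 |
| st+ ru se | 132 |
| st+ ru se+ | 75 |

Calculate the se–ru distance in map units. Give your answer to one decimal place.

26.0 map units

The two most frequent reciprocal classes, st ru se+ and st+ ru+ se, are the parental types, so the F1 was st ru se+ / st+ ru+ se.
The two rarest classes, st ru se and st+ ru+ se+, are the double crossovers. Comparing them with the parentals, only the se allele has switched, so se is the middle locus and the order is st – se – ru.
Crossovers in the se–ru interval produce the single-crossover classes st ru+ se+ and st+ ru se (105 + 132 = 237) plus the double crossovers (23).
RF(se–ru) = (237 + 23) / 1000 = 260/1000 = 0.2600 → 26.0 map units.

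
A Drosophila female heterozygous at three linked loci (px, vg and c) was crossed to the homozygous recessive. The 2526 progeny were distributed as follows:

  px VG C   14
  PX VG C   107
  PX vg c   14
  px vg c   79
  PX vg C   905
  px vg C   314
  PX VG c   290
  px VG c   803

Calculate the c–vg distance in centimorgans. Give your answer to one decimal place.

8.5 centimorgans

The two most frequent reciprocal classes, px VG c and PX vg C, are the parental types, so the F1 was px VG c / PX vg C.
The two rarest classes, px VG C and PX vg c, are the double crossovers. Comparing them with the parentals, only the c allele has switched, so c is the middle locus and the order is vg – c – px.
Crossovers in the vg–c interval produce the single-crossover classes px vg c and PX VG C (79 + 107 = 186) plus the double crossovers (28).
RF(vg–c) = (186 + 28) / 2526 = 214/2526 = 0.0847 → 8.5 centimorgans.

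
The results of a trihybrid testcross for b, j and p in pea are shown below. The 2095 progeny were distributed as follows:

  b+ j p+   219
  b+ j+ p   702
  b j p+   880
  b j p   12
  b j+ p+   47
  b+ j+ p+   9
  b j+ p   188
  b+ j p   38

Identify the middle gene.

p

The two most frequent reciprocal classes, b+ j+ p and b j p+, are the parental types, so the F1 was b+ j+ p / b j p+.
The two rarest classes, b+ j+ p+ and b j p, are the double crossovers. Comparing them with the parentals, only the p allele has switched, so p is the middle locus and the order is j – p – b.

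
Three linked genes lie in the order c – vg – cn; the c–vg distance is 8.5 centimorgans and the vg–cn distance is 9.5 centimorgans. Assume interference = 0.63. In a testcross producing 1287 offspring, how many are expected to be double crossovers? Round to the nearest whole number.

Map distances give recombination frequencies of 0.085 and 0.095 for the two intervals.
With interference 0.63 (so coincidence = 0.37), expected double-crossover frequency = 0.085 × 0.095 × 0.37 = 0.00299.
Expected number = 0.00299 × 1287 = 3.85 ≈ 4.

4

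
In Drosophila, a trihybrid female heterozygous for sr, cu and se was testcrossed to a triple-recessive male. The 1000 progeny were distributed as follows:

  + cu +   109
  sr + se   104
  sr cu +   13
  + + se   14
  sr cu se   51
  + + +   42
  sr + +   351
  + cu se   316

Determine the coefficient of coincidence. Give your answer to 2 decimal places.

0.94

The two most frequent reciprocal classes, + cu se and sr + +, are the parental types, so the F1 was + cu se / sr + +.
The two rarest classes, + + se and sr cu +, are the double crossovers. Comparing them with the parentals, only the cu allele has switched, so cu is the middle locus and the order is sr – cu – se.
sr–cu: (93 + 27)/1000 = 0.1200; cu–se: (213 + 27)/1000 = 0.2400.
Expected DCO frequency = 0.1200 × 0.2400 ≈ 0.02880; observed = 27/1000 ≈ 0.02700.
Coefficient of coincidence = 0.02700/0.02880 ≈ 0.94.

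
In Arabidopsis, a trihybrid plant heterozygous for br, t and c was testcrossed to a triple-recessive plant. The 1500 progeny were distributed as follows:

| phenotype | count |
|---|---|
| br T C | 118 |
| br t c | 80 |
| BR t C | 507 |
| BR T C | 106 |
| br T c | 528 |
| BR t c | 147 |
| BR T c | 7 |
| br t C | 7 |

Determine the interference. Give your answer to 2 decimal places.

The two most frequent reciprocal classes, BR t C and br T c, are the parental types, so the F1 was BR t C / br T c.
The two rarest classes, br t C and BR T c, are the double crossovers. Comparing them with the parentals, only the br allele has switched, so br is the middle locus and the order is t – br – c.
t–br: (186 + 14)/1500 = 0.1333; br–c: (265 + 14)/1500 = 0.1860.
Expected DCO frequency = 0.1333 × 0.1860 ≈ 0.02479; observed = 14/1500 ≈ 0.00933.
Coefficient of coincidence = 0.00933/0.02479 ≈ 0.38; interference = 1 − 0.38 = 0.62.

0.62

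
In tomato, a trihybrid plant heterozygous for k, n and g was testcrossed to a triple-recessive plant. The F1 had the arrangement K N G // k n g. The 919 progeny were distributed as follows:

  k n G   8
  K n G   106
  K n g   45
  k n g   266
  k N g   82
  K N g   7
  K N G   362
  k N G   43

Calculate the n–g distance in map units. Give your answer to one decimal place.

The two rarest classes, K N g and k n G, are the double crossovers. Comparing them with the parentals, only the g allele has switched, so g is the middle locus and the order is n – g – k.
Crossovers in the n–g interval produce the single-crossover classes K n G and k N g (106 + 82 = 188) plus the double crossovers (15).
RF(n–g) = (188 + 15) / 919 = 203/919 = 0.2209 → 22.1 map units.

22.1 map units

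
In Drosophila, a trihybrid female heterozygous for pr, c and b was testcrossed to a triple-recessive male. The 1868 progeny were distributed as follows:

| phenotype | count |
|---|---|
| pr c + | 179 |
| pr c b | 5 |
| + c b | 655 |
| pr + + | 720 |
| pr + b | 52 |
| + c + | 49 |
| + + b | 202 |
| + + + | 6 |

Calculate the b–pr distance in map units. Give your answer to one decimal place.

The two most frequent reciprocal classes, pr + + and + c b, are the parental types, so the F1 was pr + + / + c b.
The two rarest classes, + + + and pr c b, are the double crossovers. Comparing them with the parentals, only the pr allele has switched, so pr is the middle locus and the order is c – pr – b.
Crossovers in the pr–b interval produce the single-crossover classes pr + b and + c + (52 + 49 = 101) plus the double crossovers (11).
RF(pr–b) = (101 + 11) / 1868 = 112/1868 = 0.0600 → 6.0 map units.

6.0 map units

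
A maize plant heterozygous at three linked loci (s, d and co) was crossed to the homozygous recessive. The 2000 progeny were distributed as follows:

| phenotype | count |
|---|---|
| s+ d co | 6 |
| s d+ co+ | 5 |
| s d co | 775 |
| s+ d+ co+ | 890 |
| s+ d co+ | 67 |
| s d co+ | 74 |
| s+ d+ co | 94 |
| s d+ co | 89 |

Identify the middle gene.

s

The two most frequent reciprocal classes, s d co and s+ d+ co+, are the parental types, so the F1 was s d co / s+ d+ co+.
The two rarest classes, s+ d co and s d+ co+, are the double crossovers. Comparing them with the parentals, only the s allele has switched, so s is the middle locus and the order is co – s – d.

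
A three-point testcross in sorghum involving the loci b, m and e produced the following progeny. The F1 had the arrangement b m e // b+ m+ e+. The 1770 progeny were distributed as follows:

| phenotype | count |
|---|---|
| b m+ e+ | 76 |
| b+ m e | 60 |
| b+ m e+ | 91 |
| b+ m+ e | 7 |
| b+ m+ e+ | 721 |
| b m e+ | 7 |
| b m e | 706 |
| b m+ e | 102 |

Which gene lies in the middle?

The two rarest classes, b m e+ and b+ m+ e, are the double crossovers. Comparing them with the parentals, only the e allele has switched, so e is the middle locus and the order is b – e – m.

e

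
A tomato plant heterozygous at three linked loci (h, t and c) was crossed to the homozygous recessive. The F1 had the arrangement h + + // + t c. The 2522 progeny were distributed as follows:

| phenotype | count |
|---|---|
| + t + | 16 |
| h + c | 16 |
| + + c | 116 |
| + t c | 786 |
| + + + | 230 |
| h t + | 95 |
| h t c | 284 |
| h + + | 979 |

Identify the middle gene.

c

The two rarest classes, h + c and + t +, are the double crossovers. Comparing them with the parentals, only the c allele has switched, so c is the middle locus and the order is t – c – h.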